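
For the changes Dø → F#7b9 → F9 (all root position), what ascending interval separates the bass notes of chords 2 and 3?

diminished 8th

The roots are F# and F.
8 letter names make it an octave; at 11 semitones (a half step narrower than perfect) the quality is diminished.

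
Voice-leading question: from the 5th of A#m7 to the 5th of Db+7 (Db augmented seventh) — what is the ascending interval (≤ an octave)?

d4

A#m7 has E# as its 5th, and Db+7 (Db augmented seventh) has A as its 5th.
From E# to A: 4 semitones over a fourth = diminished.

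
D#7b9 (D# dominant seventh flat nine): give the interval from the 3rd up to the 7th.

Spelling the chord: D# F## A# C# E.
That puts F## below C#.
From F## to C#: 6 semitones over a fifth = diminished.

diminished fifth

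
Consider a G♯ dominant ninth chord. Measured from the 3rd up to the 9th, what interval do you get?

Spelling the chord: G♯, B♯, D♯, F♯, A♯.
The 3rd is B♯ and the 9th is A♯.
B♯ up to A♯ is 10 semitones, a half step narrower than a major seventh, so the interval is minor.

minor seventh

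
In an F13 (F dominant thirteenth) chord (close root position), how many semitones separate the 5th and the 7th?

3

F13: F–A–C–Eb–G–D.
C to Eb is a minor third: 3 semitones.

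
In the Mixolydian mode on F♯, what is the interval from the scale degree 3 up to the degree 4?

F♯ mixolydian: F♯ G♯ A♯ B C♯ D♯ E.
The scale degree 3 is A♯ and the 4th scale degree is B.
2 letter names make it a second; at 1 semitone (a half step narrower than major) the quality is minor.

minor 2nd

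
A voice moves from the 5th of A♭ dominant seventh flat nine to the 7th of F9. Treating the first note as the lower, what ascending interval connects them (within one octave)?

A♭ dominant seventh flat nine has E♭ as its 5th, and F9 has E♭ as its 7th.
From E♭ to E♭ is 0 semitones, exactly the perfect unison.

perfect 1st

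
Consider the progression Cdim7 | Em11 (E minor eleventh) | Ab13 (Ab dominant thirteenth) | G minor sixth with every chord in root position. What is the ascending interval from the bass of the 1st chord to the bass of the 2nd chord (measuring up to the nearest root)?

major third

The roots are C and E.
Counting 3 letters and 4 half steps from C gives a major third.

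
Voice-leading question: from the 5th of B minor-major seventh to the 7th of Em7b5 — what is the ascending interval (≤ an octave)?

minor sixth

The 5th of B minor-major seventh is F♯; the 7th of Em7b5 is D.
From F♯ to D: 8 semitones over a sixth = minor.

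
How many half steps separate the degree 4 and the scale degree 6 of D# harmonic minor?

3

The scale is D# E# F# G# A# B C##.
G# up to B is a minor third — 3 semitones.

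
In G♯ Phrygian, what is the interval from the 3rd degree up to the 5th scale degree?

The scale runs G♯ A B C♯ D♯ E F♯.
The 3rd degree is B and the 5th scale degree is D♯.
Counting 3 letters and 4 half steps from B gives a major third.

major 3rd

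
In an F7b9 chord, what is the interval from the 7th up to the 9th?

minor 3rd

F7b9 (F dominant seventh flat nine): F–A–C–Eb–Gb.
That puts Eb below Gb.
From Eb to Gb: 3 semitones over a third = minor.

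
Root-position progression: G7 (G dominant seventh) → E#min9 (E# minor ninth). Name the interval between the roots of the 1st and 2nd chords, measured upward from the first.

augmented sixth

The roots are G and E#.
From G to E#: 10 semitones over a sixth = augmented.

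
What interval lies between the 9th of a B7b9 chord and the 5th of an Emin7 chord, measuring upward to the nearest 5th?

major seventh

B7b9 has C as its 9th, and Emin7 has B as its 5th.
Counting 7 letters and 11 half steps from C gives a major seventh.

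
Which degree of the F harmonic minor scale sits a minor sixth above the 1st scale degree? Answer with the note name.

The scale is F G A♭ B♭ C D♭ E.
The 1st scale degree is F; a minor sixth above that is D♭ — scale degree 6.

Db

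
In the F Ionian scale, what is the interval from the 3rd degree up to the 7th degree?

Spelling the F Ionian scale: F G A B♭ C D E.
That puts A below E.
Counting 5 letters and 7 half steps from A gives a perfect fifth.

perfect fifth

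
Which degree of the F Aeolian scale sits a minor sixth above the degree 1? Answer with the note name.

Db

The scale is F G A♭ B♭ C D♭ E♭.
The degree 1 is F; a minor sixth above that is D♭ — scale degree 6.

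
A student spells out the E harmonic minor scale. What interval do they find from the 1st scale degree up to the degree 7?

The scale runs E F# G A B C D#.
1st scale degree = E; 7th scale degree = D#.
E up to D# spans 7 letter names and 11 semitones — a major seventh.

M7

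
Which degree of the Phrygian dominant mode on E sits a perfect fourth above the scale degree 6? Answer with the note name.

The scale is E F G# A B C D.
The scale degree 6 is C; a perfect fourth above that is F — scale degree 2.

F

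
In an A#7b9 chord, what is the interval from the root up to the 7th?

Spelling the chord: A#–C##–E#–G#–B.
The root is A# and the 7th is G#.
From A# to G#: 10 semitones over a seventh = minor.

minor seventh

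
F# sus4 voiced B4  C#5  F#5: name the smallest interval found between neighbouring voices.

Adjacent intervals: B4→C#5 = major second; C#5→F#5 = perfect fourth.
The smallest is B4 to C#5, a major second (2 semitones).

major second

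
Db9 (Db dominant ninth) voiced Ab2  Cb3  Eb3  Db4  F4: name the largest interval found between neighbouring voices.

minor seventh

Adjacent intervals: Ab2→Cb3 = minor third; Cb3→Eb3 = major third; Eb3→Db4 = minor seventh; Db4→F4 = major third.
The largest is Eb3 to Db4, a minor seventh (10 semitones).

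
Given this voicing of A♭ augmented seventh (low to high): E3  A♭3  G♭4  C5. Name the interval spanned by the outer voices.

minor 13th

The outer voices are E3 and C5.
E up to C is 20 semitones, a half step narrower than a major thirteenth, so the interval is minor.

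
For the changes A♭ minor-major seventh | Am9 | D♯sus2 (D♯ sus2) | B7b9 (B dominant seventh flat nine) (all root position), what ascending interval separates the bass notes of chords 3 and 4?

The roots are D♯ and B.
From D♯ to B: 8 semitones over a sixth = minor.

minor sixth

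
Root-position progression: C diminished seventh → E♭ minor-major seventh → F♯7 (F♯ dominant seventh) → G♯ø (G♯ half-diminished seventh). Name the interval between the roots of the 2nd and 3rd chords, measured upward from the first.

augmented second

The roots are E♭ and F♯.
E♭ up to F♯ is 3 semitones, a half step wider than a major second, so the interval is augmented.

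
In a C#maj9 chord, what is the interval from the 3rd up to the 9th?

m7

C#maj9 (C# major ninth): C#, E#, G#, B#, D#.
That puts E# below D#.
7 letter names make it a seventh; at 10 semitones (a half step narrower than major) the quality is minor.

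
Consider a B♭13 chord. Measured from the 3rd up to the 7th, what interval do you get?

B♭ dominant thirteenth is spelled B♭ D F A♭ C G.
The 3rd is D and the 7th is A♭.
From D to A♭: 6 semitones over a fifth = diminished.

diminished 5th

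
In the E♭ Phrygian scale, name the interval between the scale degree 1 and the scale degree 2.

E♭ phrygian: E♭ F♭ G♭ A♭ B♭ C♭ D♭.
That puts E♭ below F♭.
E♭ up to F♭ is 1 semitone, a half step narrower than a major second, so the interval is minor.

minor second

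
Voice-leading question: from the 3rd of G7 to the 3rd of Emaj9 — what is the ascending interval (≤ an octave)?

The 3rd of G7 is B; the 3rd of Emaj9 is G♯.
Counting 6 letters and 9 half steps from B gives a major sixth.

major sixth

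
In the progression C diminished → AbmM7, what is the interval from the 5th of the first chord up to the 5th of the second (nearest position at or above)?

C diminished has Gb as its 5th, and AbmM7 has Eb as its 5th.
From Gb to Eb is 9 semitones, exactly the major sixth.

major sixth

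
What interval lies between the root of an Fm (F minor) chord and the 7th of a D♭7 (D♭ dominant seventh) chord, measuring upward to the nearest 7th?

diminished 5th

Fm (F minor) has F as its root, and D♭7 (D♭ dominant seventh) has C♭ as its 7th.
F up to C♭ is 6 semitones, a half step narrower than a perfect fifth, so the interval is diminished.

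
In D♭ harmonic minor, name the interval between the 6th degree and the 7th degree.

augmented second

The scale runs D♭ E♭ F♭ G♭ A♭ B𝄫 C.
That puts B𝄫 below C.
From B𝄫 to C: 3 semitones over a second = augmented.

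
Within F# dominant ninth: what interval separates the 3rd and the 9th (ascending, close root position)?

F#9 (F# dominant ninth) is spelled F#, A#, C#, E, G#.
That puts A# below G#.
From A# to G#: 10 semitones over a seventh = minor.

m7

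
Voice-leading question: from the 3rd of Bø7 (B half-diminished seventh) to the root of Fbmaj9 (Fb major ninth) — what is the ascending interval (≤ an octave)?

Bø7 (B half-diminished seventh) has D as its 3rd, and Fbmaj9 (Fb major ninth) has Fb as its root.
D up to Fb is 2 semitones, a whole step narrower than a major third, so the interval is diminished.

d3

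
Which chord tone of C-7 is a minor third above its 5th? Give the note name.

Bb

Spelling the chord: C–Eb–G–Bb.
The 5th is G. A minor third above G is Bb.
Bb is the chord's 7th.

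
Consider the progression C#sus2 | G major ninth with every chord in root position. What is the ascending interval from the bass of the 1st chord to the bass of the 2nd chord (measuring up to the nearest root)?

The roots are C# and G.
5 letter names make it a fifth; at 6 semitones (a half step narrower than perfect) the quality is diminished.

diminished fifth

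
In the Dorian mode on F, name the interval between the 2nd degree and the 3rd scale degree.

Spelling the Dorian mode on F: F G Ab Bb C D Eb.
The 2nd degree is G and the degree 3 is Ab.
G up to Ab is 1 semitone, a half step narrower than a major second, so the interval is minor.

m2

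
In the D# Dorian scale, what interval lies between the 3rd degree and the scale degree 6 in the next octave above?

augmented 11th

Spelling the D# Dorian scale: D# E# F# G# A# B# C#.
So we need the interval from F# up to B#.
11 letter names make it an eleventh; at 18 semitones (a half step wider than perfect) the quality is augmented.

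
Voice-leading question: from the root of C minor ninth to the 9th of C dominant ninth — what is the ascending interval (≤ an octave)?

major 2nd

C minor ninth has C as its root, and C dominant ninth has D as its 9th.
Counting 2 letters and 2 half steps from C gives a major second.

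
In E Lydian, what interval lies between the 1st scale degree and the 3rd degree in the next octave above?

Spelling E Lydian: E F# G# A# B C# D#.
The 1st scale degree is E and the 3rd scale degree (up an octave) is G#.
From E to G# is 16 semitones, exactly the major tenth.

M10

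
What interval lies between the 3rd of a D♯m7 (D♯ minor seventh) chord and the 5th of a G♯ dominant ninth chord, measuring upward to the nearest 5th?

major sixth

D♯m7 (D♯ minor seventh) has F♯ as its 3rd, and G♯ dominant ninth has D♯ as its 5th.
Counting 6 letters and 9 half steps from F♯ gives a major sixth.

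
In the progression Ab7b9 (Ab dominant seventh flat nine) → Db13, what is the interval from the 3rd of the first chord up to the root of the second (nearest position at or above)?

Ab7b9 (Ab dominant seventh flat nine) has C as its 3rd, and Db13 has Db as its root.
From C to Db: 1 semitone over a second = minor.

minor second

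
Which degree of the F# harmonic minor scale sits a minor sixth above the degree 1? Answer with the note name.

The scale is F# G# A B C# D E#.
The degree 1 is F#; a minor sixth above that is D — scale degree 6.

D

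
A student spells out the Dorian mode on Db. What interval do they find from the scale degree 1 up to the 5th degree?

perfect 5th

Spelling the Dorian mode on Db: Db Eb Fb Gb Ab Bb Cb.
The scale degree 1 is Db and the 5th scale degree is Ab.
Counting 5 letters and 7 half steps from Db gives a perfect fifth.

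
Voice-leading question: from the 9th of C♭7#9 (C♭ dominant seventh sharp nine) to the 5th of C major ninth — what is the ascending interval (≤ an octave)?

P4

C♭7#9 (C♭ dominant seventh sharp nine) has D as its 9th, and C major ninth has G as its 5th.
From D to G is 5 semitones, exactly the perfect fourth.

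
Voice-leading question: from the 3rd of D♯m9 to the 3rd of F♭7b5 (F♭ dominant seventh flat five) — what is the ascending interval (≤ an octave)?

diminished 3rd

D♯m9 has F♯ as its 3rd, and F♭7b5 (F♭ dominant seventh flat five) has A♭ as its 3rd.
From F♯ to A♭: 2 semitones over a third = diminished.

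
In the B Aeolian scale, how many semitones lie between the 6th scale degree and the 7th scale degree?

The scale is B C# D E F# G A.
G up to A is a major second — 2 semitones.

2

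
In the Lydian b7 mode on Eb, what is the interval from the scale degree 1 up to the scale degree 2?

Eb lydian dominant: Eb F G A Bb C Db.
That puts Eb below F.
Counting 2 letters and 2 half steps from Eb gives a major second.

major second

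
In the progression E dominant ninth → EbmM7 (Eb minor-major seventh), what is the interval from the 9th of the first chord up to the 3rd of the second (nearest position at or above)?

E dominant ninth has F# as its 9th, and EbmM7 (Eb minor-major seventh) has Gb as its 3rd.
From F# to Gb: 0 semitones over a second = diminished.

diminished 2nd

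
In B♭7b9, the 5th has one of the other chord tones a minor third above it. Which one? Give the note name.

Ab

Spelling the chord: B♭–D–F–A♭–C♭.
The 5th is F. A minor third above F is A♭.
A♭ is the chord's 7th.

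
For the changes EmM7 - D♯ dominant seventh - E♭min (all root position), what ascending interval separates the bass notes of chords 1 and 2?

The roots are E and D♯.
E up to D♯ spans 7 letter names and 11 semitones — a major seventh.

major 7th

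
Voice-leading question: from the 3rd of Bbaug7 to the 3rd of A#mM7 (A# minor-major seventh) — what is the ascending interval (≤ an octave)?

major seventh

Bbaug7 has D as its 3rd, and A#mM7 (A# minor-major seventh) has C# as its 3rd.
Counting 7 letters and 11 half steps from D gives a major seventh.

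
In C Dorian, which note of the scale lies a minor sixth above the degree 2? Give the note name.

Bb

The scale is C D Eb F G A Bb.
The degree 2 is D; a minor sixth above that is Bb — scale degree 7.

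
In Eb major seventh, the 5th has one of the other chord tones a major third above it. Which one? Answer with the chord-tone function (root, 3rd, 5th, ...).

Ebmaj7 is spelled Eb, G, Bb, D.
The 5th is Bb. A major third above Bb is D.
D is the chord's 7th.

7th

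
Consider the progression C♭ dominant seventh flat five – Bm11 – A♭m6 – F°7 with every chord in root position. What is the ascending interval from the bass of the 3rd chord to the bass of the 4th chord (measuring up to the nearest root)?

The roots are A♭ and F.
A♭ up to F spans 6 letter names and 9 semitones — a major sixth.

major sixth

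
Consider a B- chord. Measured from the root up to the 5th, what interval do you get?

perfect fifth

Spelling the chord: B–D–F#.
So we need the interval from B up to F#.
B up to F# spans 5 letter names and 7 semitones — a perfect fifth.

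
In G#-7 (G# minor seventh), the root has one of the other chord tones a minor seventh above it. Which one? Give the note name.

F#

G#m7 is spelled G#–B–D#–F#.
The root is G#. A minor seventh above G# is F#.
F# is the chord's 7th.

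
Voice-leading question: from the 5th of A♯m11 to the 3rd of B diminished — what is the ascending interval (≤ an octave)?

A♯m11 has E♯ as its 5th, and B diminished has D as its 3rd.
E♯ up to D is 9 semitones, a whole step narrower than a major seventh, so the interval is diminished.

diminished seventh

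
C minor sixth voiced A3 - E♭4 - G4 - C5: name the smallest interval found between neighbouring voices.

Adjacent intervals: A3→E♭4 = diminished fifth; E♭4→G4 = major third; G4→C5 = perfect fourth.
The smallest is E♭4 to G4, a major third (4 semitones).

M3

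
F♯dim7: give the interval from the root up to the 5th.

F♯dim7 is spelled F♯ A C E♭.
So we need the interval from F♯ up to C.
F♯ up to C is 6 semitones, a half step narrower than a perfect fifth, so the interval is diminished.

diminished fifth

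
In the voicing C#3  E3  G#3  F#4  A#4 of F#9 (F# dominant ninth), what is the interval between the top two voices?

Those voices are F#4 and A#4.
F# up to A# spans 3 letter names and 4 semitones — a major third.

major third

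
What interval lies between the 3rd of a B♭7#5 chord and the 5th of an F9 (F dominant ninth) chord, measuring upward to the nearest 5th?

minor seventh

B♭7#5 has D as its 3rd, and F9 (F dominant ninth) has C as its 5th.
D up to C is 10 semitones, a half step narrower than a major seventh, so the interval is minor.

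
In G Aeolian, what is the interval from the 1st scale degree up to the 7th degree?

m7

G natural minor: G A Bb C D Eb F.
1st scale degree = G; 7th scale degree = F.
From G to F: 10 semitones over a seventh = minor.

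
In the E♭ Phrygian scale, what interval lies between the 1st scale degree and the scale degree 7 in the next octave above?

Spelling the E♭ Phrygian scale: E♭ F♭ G♭ A♭ B♭ C♭ D♭.
That puts E♭ below D♭.
14 letter names make it a fourteenth; at 22 semitones (a half step narrower than major) the quality is minor.

m14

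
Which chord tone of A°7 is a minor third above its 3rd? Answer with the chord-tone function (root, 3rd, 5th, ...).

A°7 is spelled A-C-Eb-Gb.
The 3rd is C. A minor third above C is Eb.
Eb is the chord's 5th.

5th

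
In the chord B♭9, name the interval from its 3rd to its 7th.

diminished fifth

Spelling the chord: B♭–D–F–A♭–C.
That puts D below A♭.
D up to A♭ is 6 semitones, a half step narrower than a perfect fifth, so the interval is diminished.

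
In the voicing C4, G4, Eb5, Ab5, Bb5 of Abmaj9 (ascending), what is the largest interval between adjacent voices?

Adjacent intervals: C4→G4 = perfect fifth; G4→Eb5 = minor sixth; Eb5→Ab5 = perfect fourth; Ab5→Bb5 = major second.
The largest is G4 to Eb5, a minor sixth (8 semitones).

m6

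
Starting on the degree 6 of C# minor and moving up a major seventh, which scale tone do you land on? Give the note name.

G#

The scale is C# D# E F# G# A B.
The degree 6 is A; a major seventh above that is G# — scale degree 5.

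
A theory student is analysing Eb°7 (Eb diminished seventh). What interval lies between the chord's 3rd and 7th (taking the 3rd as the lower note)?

diminished fifth

Spelling the chord: Eb–Gb–Bbb–Dbb.
3rd = Gb; 7th = Dbb.
From Gb to Dbb: 6 semitones over a fifth = diminished.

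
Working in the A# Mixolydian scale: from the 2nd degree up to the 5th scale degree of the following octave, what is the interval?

perfect eleventh

Spelling the A# Mixolydian scale: A# B# C## D# E# F## G#.
So we need the interval from B# up to E#.
B# up to E# spans 11 letter names and 17 semitones — a perfect eleventh.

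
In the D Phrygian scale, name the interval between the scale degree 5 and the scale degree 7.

D phrygian: D E♭ F G A B♭ C.
That puts A below C.
A up to C is 3 semitones, a half step narrower than a major third, so the interval is minor.

minor third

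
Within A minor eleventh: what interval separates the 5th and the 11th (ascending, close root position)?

m7

Am11 (A minor eleventh) is spelled A C E G B D.
The 5th is E and the 11th is D.
E up to D is 10 semitones, a half step narrower than a major seventh, so the interval is minor.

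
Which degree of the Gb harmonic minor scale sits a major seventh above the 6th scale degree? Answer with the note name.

Db

The scale is Gb Ab Bbb Cb Db Ebb F.
The 6th scale degree is Ebb; a major seventh above that is Db — scale degree 5.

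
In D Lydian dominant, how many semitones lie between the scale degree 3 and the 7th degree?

The scale is D E F# G# A B C.
F# up to C is a diminished fifth — 6 semitones.

6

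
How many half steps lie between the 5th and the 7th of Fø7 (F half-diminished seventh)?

Spelling the chord: F A♭ C♭ E♭.
C♭ to E♭ is a major third: 4 semitones.

4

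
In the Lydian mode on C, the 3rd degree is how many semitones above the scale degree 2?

The scale is C D E F♯ G A B.
D up to E is a major second — 2 semitones.

2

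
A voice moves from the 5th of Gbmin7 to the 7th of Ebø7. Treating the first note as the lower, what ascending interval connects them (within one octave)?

Gbmin7 has Db as its 5th, and Ebø7 has Db as its 7th.
Db up to Db spans 1 letter names and 0 semitones — a perfect unison.

perfect unison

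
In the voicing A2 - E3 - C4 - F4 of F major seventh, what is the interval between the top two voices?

perfect 4th

Those voices are C4 and F4.
C up to F spans 4 letter names and 5 semitones — a perfect fourth.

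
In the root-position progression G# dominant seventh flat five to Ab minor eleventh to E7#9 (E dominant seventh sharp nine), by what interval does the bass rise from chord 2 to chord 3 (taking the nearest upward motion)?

The roots are Ab and E.
From Ab to E: 8 semitones over a fifth = augmented.

A5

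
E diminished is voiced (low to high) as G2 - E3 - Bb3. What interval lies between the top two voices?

Those voices are E3 and Bb3.
From E to Bb: 6 semitones over a fifth = diminished.

diminished 5th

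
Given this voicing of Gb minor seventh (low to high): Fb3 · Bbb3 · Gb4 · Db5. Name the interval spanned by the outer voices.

major thirteenth

The outer voices are Fb3 and Db5.
From Fb to Db is 21 semitones, exactly the major thirteenth.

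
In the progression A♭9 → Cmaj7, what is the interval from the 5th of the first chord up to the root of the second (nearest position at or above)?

A♭9 has E♭ as its 5th, and Cmaj7 has C as its root.
From E♭ to C is 9 semitones, exactly the major sixth.

major 6th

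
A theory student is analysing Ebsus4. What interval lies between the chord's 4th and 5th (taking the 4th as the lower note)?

Ebsus4 (Eb sus4) is spelled Eb–Ab–Bb.
So we need the interval from Ab up to Bb.
Counting 2 letters and 2 half steps from Ab gives a major second.

major second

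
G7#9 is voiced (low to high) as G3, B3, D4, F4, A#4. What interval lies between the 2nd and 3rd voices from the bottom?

minor 3rd

Those voices are B3 and D4.
B up to D is 3 semitones, a half step narrower than a major third, so the interval is minor.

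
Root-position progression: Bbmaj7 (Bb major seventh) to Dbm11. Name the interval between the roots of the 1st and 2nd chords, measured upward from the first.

The roots are Bb and Db.
3 letter names make it a third; at 3 semitones (a half step narrower than major) the quality is minor.

minor third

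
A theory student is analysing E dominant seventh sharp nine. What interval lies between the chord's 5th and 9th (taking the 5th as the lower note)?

Spelling the chord: E, G#, B, D, F##.
That puts B below F##.
B up to F## is 8 semitones, a half step wider than a perfect fifth, so the interval is augmented.

augmented fifth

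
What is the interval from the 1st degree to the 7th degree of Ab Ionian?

Spelling Ab Ionian: Ab Bb C Db Eb F G.
So we need the interval from Ab up to G.
From Ab to G is 11 semitones, exactly the major seventh.

major 7th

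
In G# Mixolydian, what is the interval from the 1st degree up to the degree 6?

major 6th

G# mixolydian: G# A# B# C# D# E# F#.
1st degree = G#; degree 6 = E#.
G# up to E# spans 6 letter names and 9 semitones — a major sixth.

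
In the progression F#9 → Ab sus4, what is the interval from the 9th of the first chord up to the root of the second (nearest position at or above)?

F#9 has G# as its 9th, and Ab sus4 has Ab as its root.
G# up to Ab is 0 semitones, a whole step narrower than a major second, so the interval is diminished.

diminished second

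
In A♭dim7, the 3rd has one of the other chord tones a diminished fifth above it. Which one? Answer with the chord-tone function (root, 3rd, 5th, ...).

Spelling the chord: A♭, C♭, E𝄫, G𝄫.
The 3rd is C♭. A diminished fifth above C♭ is G𝄫.
G𝄫 is the chord's 7th.

7th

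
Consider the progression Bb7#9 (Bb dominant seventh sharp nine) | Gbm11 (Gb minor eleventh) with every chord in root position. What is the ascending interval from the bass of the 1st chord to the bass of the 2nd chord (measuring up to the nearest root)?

The roots are Bb and Gb.
Bb up to Gb is 8 semitones, a half step narrower than a major sixth, so the interval is minor.

minor sixth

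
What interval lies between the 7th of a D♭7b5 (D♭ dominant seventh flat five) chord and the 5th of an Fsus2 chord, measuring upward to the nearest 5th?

augmented unison

D♭7b5 (D♭ dominant seventh flat five) has C♭ as its 7th, and Fsus2 has C as its 5th.
C♭ up to C is 1 semitone, a half step wider than a perfect unison, so the interval is augmented.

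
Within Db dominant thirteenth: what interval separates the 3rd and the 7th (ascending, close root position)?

diminished fifth

Spelling the chord: Db–F–Ab–Cb–Eb–Bb.
So we need the interval from F up to Cb.
F up to Cb is 6 semitones, a half step narrower than a perfect fifth, so the interval is diminished.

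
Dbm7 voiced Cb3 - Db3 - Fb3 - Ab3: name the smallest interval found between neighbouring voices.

major second

Adjacent intervals: Cb3→Db3 = major second; Db3→Fb3 = minor third; Fb3→Ab3 = major third.
The smallest is Cb3 to Db3, a major second (2 semitones).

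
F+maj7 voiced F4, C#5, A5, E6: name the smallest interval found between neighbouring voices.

P5

Adjacent intervals: F4→C#5 = augmented fifth; C#5→A5 = minor sixth; A5→E6 = perfect fifth.
The smallest is A5 to E6, a perfect fifth (7 semitones).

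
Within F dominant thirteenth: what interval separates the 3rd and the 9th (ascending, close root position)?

The chord tones of F13 are F–A–C–Eb–G–D.
3rd = A; 9th = G.
A up to G is 10 semitones, a half step narrower than a major seventh, so the interval is minor.

minor seventh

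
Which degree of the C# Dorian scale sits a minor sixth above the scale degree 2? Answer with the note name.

B

The scale is C# D# E F# G# A# B.
The scale degree 2 is D#; a minor sixth above that is B — scale degree 7.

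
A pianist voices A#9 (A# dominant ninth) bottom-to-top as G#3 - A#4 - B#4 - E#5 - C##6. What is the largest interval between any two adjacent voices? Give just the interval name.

Adjacent intervals: G#3→A#4 = major ninth; A#4→B#4 = major second; B#4→E#5 = perfect fourth; E#5→C##6 = major sixth.
The largest is G#3 to A#4, a major ninth (14 semitones).

major ninth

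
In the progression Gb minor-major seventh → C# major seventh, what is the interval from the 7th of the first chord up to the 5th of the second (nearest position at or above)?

Gb minor-major seventh has F as its 7th, and C# major seventh has G# as its 5th.
2 letter names make it a second; at 3 semitones (a half step wider than major) the quality is augmented.

augmented second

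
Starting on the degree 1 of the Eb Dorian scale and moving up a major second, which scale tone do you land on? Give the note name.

The scale is Eb F Gb Ab Bb C Db.
The degree 1 is Eb; a major second above that is F — scale degree 2.

F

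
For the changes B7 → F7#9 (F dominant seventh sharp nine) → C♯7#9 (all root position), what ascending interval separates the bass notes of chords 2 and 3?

The roots are F and C♯.
From F to C♯: 8 semitones over a fifth = augmented.

augmented 5th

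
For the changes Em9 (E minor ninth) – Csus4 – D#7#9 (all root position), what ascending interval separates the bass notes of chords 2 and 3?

augmented second

The roots are C and D#.
C up to D# is 3 semitones, a half step wider than a major second, so the interval is augmented.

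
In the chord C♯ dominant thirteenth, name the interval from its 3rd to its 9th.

C♯13 is spelled C♯–E♯–G♯–B–D♯–A♯.
So we need the interval from E♯ up to D♯.
From E♯ to D♯: 10 semitones over a seventh = minor.

minor seventh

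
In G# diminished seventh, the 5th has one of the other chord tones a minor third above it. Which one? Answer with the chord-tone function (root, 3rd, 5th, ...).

7th

Spelling the chord: G# B D F.
The 5th is D. A minor third above D is F.
F is the chord's 7th.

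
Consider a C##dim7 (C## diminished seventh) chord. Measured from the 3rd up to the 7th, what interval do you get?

C##dim7 is spelled C##-E#-G#-B.
The 3rd is E# and the 7th is B.
5 letter names make it a fifth; at 6 semitones (a half step narrower than perfect) the quality is diminished.

diminished fifth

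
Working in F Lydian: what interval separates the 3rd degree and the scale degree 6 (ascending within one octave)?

perfect 4th

The scale runs F G A B C D E.
The 3rd degree is A and the 6th scale degree is D.
From A to D is 5 semitones, exactly the perfect fourth.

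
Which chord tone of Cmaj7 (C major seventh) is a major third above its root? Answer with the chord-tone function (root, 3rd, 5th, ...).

3rd

The chord tones of Cmaj7 (C major seventh) are C E G B.
The root is C. A major third above C is E.
E is the chord's 3rd.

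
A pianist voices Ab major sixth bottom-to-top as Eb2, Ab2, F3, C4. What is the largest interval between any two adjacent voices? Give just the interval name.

Adjacent intervals: Eb2→Ab2 = perfect fourth; Ab2→F3 = major sixth; F3→C4 = perfect fifth.
The largest is Ab2 to F3, a major sixth (9 semitones).

major sixth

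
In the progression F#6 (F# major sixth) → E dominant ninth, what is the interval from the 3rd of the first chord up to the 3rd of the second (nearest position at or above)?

The 3rd of F#6 (F# major sixth) is A#; the 3rd of E dominant ninth is G#.
7 letter names make it a seventh; at 10 semitones (a half step narrower than major) the quality is minor.

minor seventh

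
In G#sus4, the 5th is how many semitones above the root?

7

The chord tones of G#sus4 are G# C# D#.
G# to D# is a perfect fifth: 7 semitones.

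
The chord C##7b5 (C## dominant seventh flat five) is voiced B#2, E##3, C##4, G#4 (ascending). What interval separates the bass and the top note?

minor thirteenth

The outer voices are B#2 and G#4.
From B# to G#: 20 semitones over a thirteenth = minor.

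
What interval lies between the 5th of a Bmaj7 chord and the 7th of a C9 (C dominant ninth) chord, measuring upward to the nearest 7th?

d4

The 5th of Bmaj7 is F#; the 7th of C9 (C dominant ninth) is Bb.
4 letter names make it a fourth; at 4 semitones (a half step narrower than perfect) the quality is diminished.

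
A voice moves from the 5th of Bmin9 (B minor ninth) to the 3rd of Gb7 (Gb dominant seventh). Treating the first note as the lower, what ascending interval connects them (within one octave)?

Bmin9 (B minor ninth) has F# as its 5th, and Gb7 (Gb dominant seventh) has Bb as its 3rd.
4 letter names make it a fourth; at 4 semitones (a half step narrower than perfect) the quality is diminished.

d4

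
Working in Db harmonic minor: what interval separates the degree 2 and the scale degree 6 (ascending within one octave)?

Spelling Db harmonic minor: Db Eb Fb Gb Ab Bbb C.
The degree 2 is Eb and the scale degree 6 is Bbb.
From Eb to Bbb: 6 semitones over a fifth = diminished.

diminished fifth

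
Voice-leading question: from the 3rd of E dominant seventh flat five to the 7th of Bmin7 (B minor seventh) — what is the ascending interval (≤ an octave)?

m2

The 3rd of E dominant seventh flat five is G#; the 7th of Bmin7 (B minor seventh) is A.
G# up to A is 1 semitone, a half step narrower than a major second, so the interval is minor.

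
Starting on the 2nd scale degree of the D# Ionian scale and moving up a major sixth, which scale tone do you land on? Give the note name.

C##

The scale is D# E# F## G# A# B# C##.
The 2nd scale degree is E#; a major sixth above that is C## — scale degree 7.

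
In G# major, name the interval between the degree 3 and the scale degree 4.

Spelling G# major: G# A# B# C# D# E# F##.
That puts B# below C#.
2 letter names make it a second; at 1 semitone (a half step narrower than major) the quality is minor.

minor second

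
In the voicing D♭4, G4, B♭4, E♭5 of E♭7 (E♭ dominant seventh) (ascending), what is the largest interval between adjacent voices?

augmented fourth

Adjacent intervals: D♭4→G4 = augmented fourth; G4→B♭4 = minor third; B♭4→E♭5 = perfect fourth.
The largest is D♭4 to G4, an augmented fourth (6 semitones).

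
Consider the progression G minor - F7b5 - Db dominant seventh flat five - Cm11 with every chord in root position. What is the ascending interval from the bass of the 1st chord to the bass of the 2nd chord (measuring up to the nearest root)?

minor seventh

The roots are G and F.
From G to F: 10 semitones over a seventh = minor.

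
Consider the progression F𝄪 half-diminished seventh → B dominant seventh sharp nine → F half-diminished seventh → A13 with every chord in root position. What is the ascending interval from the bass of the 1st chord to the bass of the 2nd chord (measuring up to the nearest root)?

The roots are F𝄪 and B.
F𝄪 up to B is 4 semitones, a half step narrower than a perfect fourth, so the interval is diminished.

diminished fourth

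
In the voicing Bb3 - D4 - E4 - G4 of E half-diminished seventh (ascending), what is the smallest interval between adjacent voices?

Adjacent intervals: Bb3→D4 = major third; D4→E4 = major second; E4→G4 = minor third.
The smallest is D4 to E4, a major second (2 semitones).

major second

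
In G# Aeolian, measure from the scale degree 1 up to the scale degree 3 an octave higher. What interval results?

Spelling G# Aeolian: G# A# B C# D# E F#.
So we need the interval from G# up to B.
10 letter names make it a tenth; at 15 semitones (a half step narrower than major) the quality is minor.

m10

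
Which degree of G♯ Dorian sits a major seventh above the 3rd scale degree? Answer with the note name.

The scale is G♯ A♯ B C♯ D♯ E♯ F♯.
The 3rd scale degree is B; a major seventh above that is A♯ — scale degree 2.

A#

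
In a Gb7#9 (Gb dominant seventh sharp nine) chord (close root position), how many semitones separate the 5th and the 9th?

8

Gb7#9 is spelled Gb Bb Db Fb A.
Db to A is an augmented fifth: 8 semitones.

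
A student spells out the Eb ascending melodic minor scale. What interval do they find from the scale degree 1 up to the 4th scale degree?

perfect fourth

Spelling the Eb ascending melodic minor scale: Eb F Gb Ab Bb C D.
Scale degree 1 = Eb; 4th degree = Ab.
Counting 4 letters and 5 half steps from Eb gives a perfect fourth.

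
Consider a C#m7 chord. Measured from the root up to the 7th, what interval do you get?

Spelling the chord: C# E G# B.
That puts C# below B.
C# up to B is 10 semitones, a half step narrower than a major seventh, so the interval is minor.

minor seventh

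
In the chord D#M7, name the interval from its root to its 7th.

major seventh

Spelling the chord: D#–F##–A#–C##.
That puts D# below C##.
From D# to C## is 11 semitones, exactly the major seventh.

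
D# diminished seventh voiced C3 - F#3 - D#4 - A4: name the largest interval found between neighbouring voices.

M6

Adjacent intervals: C3→F#3 = augmented fourth; F#3→D#4 = major sixth; D#4→A4 = diminished fifth.
The largest is F#3 to D#4, a major sixth (9 semitones).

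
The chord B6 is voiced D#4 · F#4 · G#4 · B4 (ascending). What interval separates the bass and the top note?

The outer voices are D#4 and B4.
From D# to B: 8 semitones over a sixth = minor.

m6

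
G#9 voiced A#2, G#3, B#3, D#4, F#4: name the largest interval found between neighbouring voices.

minor seventh

Adjacent intervals: A#2→G#3 = minor seventh; G#3→B#3 = major third; B#3→D#4 = minor third; D#4→F#4 = minor third.
The largest is A#2 to G#3, a minor seventh (10 semitones).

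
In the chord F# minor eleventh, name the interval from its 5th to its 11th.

minor seventh

Spelling the chord: F#-A-C#-E-G#-B.
5th = C#; 11th = B.
C# up to B is 10 semitones, a half step narrower than a major seventh, so the interval is minor.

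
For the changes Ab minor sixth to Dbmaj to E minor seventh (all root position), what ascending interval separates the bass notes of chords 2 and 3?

The roots are Db and E.
Db up to E is 3 semitones, a half step wider than a major second, so the interval is augmented.

augmented second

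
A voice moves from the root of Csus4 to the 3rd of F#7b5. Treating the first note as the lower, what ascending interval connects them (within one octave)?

augmented sixth

Csus4 has C as its root, and F#7b5 has A# as its 3rd.
C up to A# is 10 semitones, a half step wider than a major sixth, so the interval is augmented.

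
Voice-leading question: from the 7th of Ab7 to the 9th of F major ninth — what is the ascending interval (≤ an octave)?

Ab7 has Gb as its 7th, and F major ninth has G as its 9th.
1 letter names make it a unison; at 1 semitone (a half step wider than perfect) the quality is augmented.

augmented 1st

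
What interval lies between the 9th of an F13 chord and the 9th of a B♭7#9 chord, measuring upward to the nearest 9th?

The 9th of F13 is G; the 9th of B♭7#9 is C♯.
G up to C♯ is 6 semitones, a half step wider than a perfect fourth, so the interval is augmented.

augmented 4th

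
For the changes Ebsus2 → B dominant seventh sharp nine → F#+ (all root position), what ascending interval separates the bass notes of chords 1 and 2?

A5

The roots are Eb and B.
From Eb to B: 8 semitones over a fifth = augmented.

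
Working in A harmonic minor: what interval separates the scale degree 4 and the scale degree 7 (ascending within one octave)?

augmented 4th

Spelling A harmonic minor: A B C D E F G#.
So we need the interval from D up to G#.
4 letter names make it a fourth; at 6 semitones (a half step wider than perfect) the quality is augmented.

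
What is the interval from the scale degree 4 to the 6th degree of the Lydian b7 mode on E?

minor third

E lydian dominant: E F♯ G♯ A♯ B C♯ D.
Scale degree 4 = A♯; degree 6 = C♯.
A♯ up to C♯ is 3 semitones, a half step narrower than a major third, so the interval is minor.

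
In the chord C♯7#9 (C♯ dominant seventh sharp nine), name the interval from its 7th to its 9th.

C♯7#9 (C♯ dominant seventh sharp nine): C♯–E♯–G♯–B–D𝄪.
The 7th is B and the 9th is D𝄪.
From B to D𝄪: 5 semitones over a third = augmented.

augmented third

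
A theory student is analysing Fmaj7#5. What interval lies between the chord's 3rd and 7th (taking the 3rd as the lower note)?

P5

Fmaj7#5: F–A–C#–E.
3rd = A; 7th = E.
Counting 5 letters and 7 half steps from A gives a perfect fifth.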